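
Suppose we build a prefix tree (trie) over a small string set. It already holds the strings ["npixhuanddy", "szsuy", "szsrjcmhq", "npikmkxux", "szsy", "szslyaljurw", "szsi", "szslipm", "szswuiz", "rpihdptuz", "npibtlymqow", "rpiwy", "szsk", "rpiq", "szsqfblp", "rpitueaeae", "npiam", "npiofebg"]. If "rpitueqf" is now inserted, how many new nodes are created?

The longest prefix of "rpitueqf" already in the trie is "rpitue" (length 6).
So 8 − 6 = 2 new nodes.

2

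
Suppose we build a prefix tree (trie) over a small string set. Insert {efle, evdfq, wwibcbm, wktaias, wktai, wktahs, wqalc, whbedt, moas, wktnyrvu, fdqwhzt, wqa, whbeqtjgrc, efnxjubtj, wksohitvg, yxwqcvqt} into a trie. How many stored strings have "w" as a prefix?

Walk to "w"; the words in its subtree are exactly those with that prefix.
Words under "w": whbedt, whbeqtjgrc, wksohitvg, wktahs, wktai, wktaias, wktnyrvu, wqa, wqalc, wwibcbm
Count: 10

10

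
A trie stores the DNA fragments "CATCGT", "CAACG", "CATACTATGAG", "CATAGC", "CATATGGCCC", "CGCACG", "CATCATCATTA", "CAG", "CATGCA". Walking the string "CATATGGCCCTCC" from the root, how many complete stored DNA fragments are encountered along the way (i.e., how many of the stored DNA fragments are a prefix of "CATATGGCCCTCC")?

1

Check each prefix of "CATATGGCCCTCC" against the stored set — each match is an end-marker on the path.
Prefixes of the query that are stored words: "CATATGGCCC"
Count: 1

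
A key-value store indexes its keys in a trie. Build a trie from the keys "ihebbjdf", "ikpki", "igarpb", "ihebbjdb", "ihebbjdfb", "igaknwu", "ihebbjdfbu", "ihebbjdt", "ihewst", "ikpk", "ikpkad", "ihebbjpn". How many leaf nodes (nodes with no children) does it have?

9

Leaves are exactly the stored words that no other stored word extends.
Those words: "igaknwu", "igarpb", "ihebbjdb", "ihebbjdfbu", "ihebbjdt", "ihebbjpn", "ihewst", "ikpkad", "ikpki"
Leaf count: 9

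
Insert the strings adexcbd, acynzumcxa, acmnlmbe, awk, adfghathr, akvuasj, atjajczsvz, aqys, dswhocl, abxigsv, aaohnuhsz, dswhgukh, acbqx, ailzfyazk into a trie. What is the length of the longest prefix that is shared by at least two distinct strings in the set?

4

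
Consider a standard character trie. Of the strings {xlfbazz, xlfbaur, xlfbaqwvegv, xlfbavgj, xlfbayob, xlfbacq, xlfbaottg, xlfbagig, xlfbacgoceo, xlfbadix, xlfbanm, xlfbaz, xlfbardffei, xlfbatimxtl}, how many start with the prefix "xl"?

Traverse to the node for "xl", then collect every word in that subtree.
Matches: "xlfbacgoceo", "xlfbacq", "xlfbadix", "xlfbagig", "xlfbanm", "xlfbaottg", "xlfbaqwvegv", "xlfbardffei", "xlfbatimxtl", "xlfbaur", "xlfbavgj", "xlfbayob", "xlfbaz", "xlfbazz"
Count: 14

14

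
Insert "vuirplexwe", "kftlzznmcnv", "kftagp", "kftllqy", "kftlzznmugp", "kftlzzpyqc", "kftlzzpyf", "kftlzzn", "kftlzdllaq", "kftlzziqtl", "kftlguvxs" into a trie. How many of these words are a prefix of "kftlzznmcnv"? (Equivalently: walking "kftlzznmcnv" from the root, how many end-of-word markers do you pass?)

Traverse "kftlzznmcnv" character by character; count nodes along the way that are marked as word ends.
Prefixes of the query that are stored words: "kftlzzn", "kftlzznmcnv"
Count: 2

2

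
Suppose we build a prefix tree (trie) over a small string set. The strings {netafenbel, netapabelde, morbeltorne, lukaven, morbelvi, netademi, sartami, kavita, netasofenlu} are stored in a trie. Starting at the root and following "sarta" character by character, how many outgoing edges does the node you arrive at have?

Walk "sarta" from the root, arriving at one node.
Distinct next characters after "sarta": m.
That node has 1 child edge.

1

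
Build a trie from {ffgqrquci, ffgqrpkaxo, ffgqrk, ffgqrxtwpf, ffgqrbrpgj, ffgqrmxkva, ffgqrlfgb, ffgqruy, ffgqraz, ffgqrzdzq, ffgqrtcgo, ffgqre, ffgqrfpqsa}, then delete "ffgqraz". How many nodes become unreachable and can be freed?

2

After clearing the end-marker at "ffgqraz", prune upward until reaching a node still needed by another word.
The suffix "az" (2 nodes) is used only by "ffgqraz"; the node for "ffgqr" still has the child "q", so pruning stops there.
Nodes removed: 2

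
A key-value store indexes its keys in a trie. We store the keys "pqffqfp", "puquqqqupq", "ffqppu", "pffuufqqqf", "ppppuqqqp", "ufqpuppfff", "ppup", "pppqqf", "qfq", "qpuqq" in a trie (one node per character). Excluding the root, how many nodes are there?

For each word, the new-node count is its length minus the longest prefix already in the trie:
  "pqffqfp" → 7 new (p, q, f, f, q, f, p)
  "puquqqqupq" → prefix "p" already present; 9 new (u, q, u, q, q, q, u, p, q)
  "ffqppu" → 6 new (f, f, q, p, p, u)
  "pffuufqqqf" → prefix "p" already present; 9 new (f, f, u, u, f, q, q, q, f)
  "ppppuqqqp" → prefix "p" already present; 8 new (p, p, p, u, q, q, q, p)
  "ufqpuppfff" → 10 new (u, f, q, p, u, p, p, f, f, f)
  "ppup" → prefix "pp" already present; 2 new (u, p)
  "pppqqf" → prefix "ppp" already present; 3 new (q, q, f)
  "qfq" → 3 new (q, f, q)
  "qpuqq" → prefix "q" already present; 4 new (p, u, q, q)
Total nodes = 7 + 9 + 6 + 9 + 8 + 10 + 2 + 3 + 3 + 4 = 61

61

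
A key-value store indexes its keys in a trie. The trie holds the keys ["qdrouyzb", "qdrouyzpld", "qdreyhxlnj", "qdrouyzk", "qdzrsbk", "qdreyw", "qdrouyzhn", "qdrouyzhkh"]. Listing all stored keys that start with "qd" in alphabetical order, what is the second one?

Words with prefix "qd", in lexicographic order: "qdreyhxlnj", "qdreyw", "qdrouyzb", "qdrouyzhkh", "qdrouyzhn", "qdrouyzk", "qdrouyzpld", "qdzrsbk"
Position 2: qdreyw

qdreyw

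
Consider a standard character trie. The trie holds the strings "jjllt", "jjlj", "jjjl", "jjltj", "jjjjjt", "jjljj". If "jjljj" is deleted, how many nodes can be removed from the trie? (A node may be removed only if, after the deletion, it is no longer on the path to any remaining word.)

1

A node on "jjljj"'s path can go only if nothing else ends at it or branches off below it.
The suffix "j" (1 node) is used only by "jjljj"; "jjlj" is itself a stored word, so pruning stops there.
Nodes removed: 1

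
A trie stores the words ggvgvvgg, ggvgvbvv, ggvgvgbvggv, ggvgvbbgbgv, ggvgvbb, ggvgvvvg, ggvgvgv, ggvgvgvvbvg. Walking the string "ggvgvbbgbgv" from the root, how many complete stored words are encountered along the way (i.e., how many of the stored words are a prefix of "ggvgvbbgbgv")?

2

Check each prefix of "ggvgvbbgbgv" against the stored set — each match is an end-marker on the path.
Prefixes of the query that are stored words: "ggvgvbb", "ggvgvbbgbgv"
Count: 2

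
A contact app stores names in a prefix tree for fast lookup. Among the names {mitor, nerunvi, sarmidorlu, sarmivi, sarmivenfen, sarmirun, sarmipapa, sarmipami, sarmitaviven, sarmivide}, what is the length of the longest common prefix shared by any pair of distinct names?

Equivalently: take the maximum, over all pairs, of their longest common prefix length.
e.g. "sarmipami" and "sarmipapa" share the prefix "sarmipa" of length 7; no pair shares a longer one.
Longest shared-prefix length: 7

7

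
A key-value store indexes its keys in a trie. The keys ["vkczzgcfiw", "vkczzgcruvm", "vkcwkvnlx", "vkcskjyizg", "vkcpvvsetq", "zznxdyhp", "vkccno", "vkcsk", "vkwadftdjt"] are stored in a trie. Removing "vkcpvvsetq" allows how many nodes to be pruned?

Walk "vkcpvvsetq" from the leaf back toward the root, removing each node that no remaining word uses.
The suffix "pvvsetq" (7 nodes) is used only by "vkcpvvsetq"; the node for "vkc" still has the child "z", so pruning stops there.
Nodes removed: 7

7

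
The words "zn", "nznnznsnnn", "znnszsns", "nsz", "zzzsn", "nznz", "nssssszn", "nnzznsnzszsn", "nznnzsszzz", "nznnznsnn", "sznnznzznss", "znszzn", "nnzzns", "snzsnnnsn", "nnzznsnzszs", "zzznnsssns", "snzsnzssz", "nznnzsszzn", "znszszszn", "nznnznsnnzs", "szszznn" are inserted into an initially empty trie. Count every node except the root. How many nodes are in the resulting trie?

94

For each word, the new-node count is its length minus the longest prefix already in the trie:
  "zn" → 2 new (z, n)
  "nznnznsnnn" → 10 new (n, z, n, n, z, n, s, n, n, n)
  "znnszsns" → prefix "zn" already present; 6 new (n, s, z, s, n, s)
  "nsz" → prefix "n" already present; 2 new (s, z)
  "zzzsn" → prefix "z" already present; 4 new (z, z, s, n)
  "nznz" → prefix "nzn" already present; 1 new (z)
  "nssssszn" → prefix "ns" already present; 6 new (s, s, s, s, z, n)
  "nnzznsnzszsn" → prefix "n" already present; 11 new (n, z, z, n, s, n, z, s, z, s, n)
  "nznnzsszzz" → prefix "nznnz" already present; 5 new (s, s, z, z, z)
  "nznnznsnn" → prefix "nznnznsnn" already present; 0 new (none)
  "sznnznzznss" → 11 new (s, z, n, n, z, n, z, z, n, s, s)
  "znszzn" → prefix "zn" already present; 4 new (s, z, z, n)
  "nnzzns" → prefix "nnzzns" already present; 0 new (none)
  "snzsnnnsn" → prefix "s" already present; 8 new (n, z, s, n, n, n, s, n)
  "nnzznsnzszs" → prefix "nnzznsnzszs" already present; 0 new (none)
  "zzznnsssns" → prefix "zzz" already present; 7 new (n, n, s, s, s, n, s)
  "snzsnzssz" → prefix "snzsn" already present; 4 new (z, s, s, z)
  "nznnzsszzn" → prefix "nznnzsszz" already present; 1 new (n)
  "znszszszn" → prefix "znsz" already present; 5 new (s, z, s, z, n)
  "nznnznsnnzs" → prefix "nznnznsnn" already present; 2 new (z, s)
  "szszznn" → prefix "sz" already present; 5 new (s, z, z, n, n)
Total nodes = 2 + 10 + 6 + 2 + 4 + 1 + 6 + 11 + 5 + 0 + 11 + 4 + 0 + 8 + 0 + 7 + 4 + 1 + 5 + 2 + 5 = 94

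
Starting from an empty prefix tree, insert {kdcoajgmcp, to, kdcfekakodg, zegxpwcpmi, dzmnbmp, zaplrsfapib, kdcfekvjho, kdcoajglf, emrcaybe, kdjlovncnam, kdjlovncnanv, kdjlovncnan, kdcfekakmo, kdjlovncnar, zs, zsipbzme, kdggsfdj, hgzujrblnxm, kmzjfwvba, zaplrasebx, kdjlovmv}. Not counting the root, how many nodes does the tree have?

114

For each word, the new-node count is its length minus the longest prefix already in the trie:
  "kdcoajgmcp" → 10 new (k, d, c, o, a, j, g, m, c, p)
  "to" → 2 new (t, o)
  "kdcfekakodg" → prefix "kdc" already present; 8 new (f, e, k, a, k, o, d, g)
  "zegxpwcpmi" → 10 new (z, e, g, x, p, w, c, p, m, i)
  "dzmnbmp" → 7 new (d, z, m, n, b, m, p)
  "zaplrsfapib" → prefix "z" already present; 10 new (a, p, l, r, s, f, a, p, i, b)
  "kdcfekvjho" → prefix "kdcfek" already present; 4 new (v, j, h, o)
  "kdcoajglf" → prefix "kdcoajg" already present; 2 new (l, f)
  "emrcaybe" → 8 new (e, m, r, c, a, y, b, e)
  "kdjlovncnam" → prefix "kd" already present; 9 new (j, l, o, v, n, c, n, a, m)
  "kdjlovncnanv" → prefix "kdjlovncna" already present; 2 new (n, v)
  "kdjlovncnan" → prefix "kdjlovncnan" already present; 0 new (none)
  "kdcfekakmo" → prefix "kdcfekak" already present; 2 new (m, o)
  "kdjlovncnar" → prefix "kdjlovncna" already present; 1 new (r)
  "zs" → prefix "z" already present; 1 new (s)
  "zsipbzme" → prefix "zs" already present; 6 new (i, p, b, z, m, e)
  "kdggsfdj" → prefix "kd" already present; 6 new (g, g, s, f, d, j)
  "hgzujrblnxm" → 11 new (h, g, z, u, j, r, b, l, n, x, m)
  "kmzjfwvba" → prefix "k" already present; 8 new (m, z, j, f, w, v, b, a)
  "zaplrasebx" → prefix "zaplr" already present; 5 new (a, s, e, b, x)
  "kdjlovmv" → prefix "kdjlov" already present; 2 new (m, v)
Total nodes = 10 + 2 + 8 + 10 + 7 + 10 + 4 + 2 + 8 + 9 + 2 + 0 + 2 + 1 + 1 + 6 + 6 + 11 + 8 + 5 + 2 = 114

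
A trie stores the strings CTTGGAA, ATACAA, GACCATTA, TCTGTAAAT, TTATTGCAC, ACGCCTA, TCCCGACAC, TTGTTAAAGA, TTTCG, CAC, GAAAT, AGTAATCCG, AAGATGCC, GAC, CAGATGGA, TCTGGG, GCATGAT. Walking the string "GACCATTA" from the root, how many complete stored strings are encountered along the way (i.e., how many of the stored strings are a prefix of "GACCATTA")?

2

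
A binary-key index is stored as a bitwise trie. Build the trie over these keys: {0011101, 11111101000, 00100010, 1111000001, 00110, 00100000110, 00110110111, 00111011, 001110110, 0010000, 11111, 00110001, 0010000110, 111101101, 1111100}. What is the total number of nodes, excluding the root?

55

For each word, the new-node count is its length minus the longest prefix already in the trie:
  "0011101" → 7 new (0, 0, 1, 1, 1, 0, 1)
  "11111101000" → 11 new (1, 1, 1, 1, 1, 1, 0, 1, 0, 0, 0)
  "00100010" → prefix "001" already present; 5 new (0, 0, 0, 1, 0)
  "1111000001" → prefix "1111" already present; 6 new (0, 0, 0, 0, 0, 1)
  "00110" → prefix "0011" already present; 1 new (0)
  "00100000110" → prefix "001000" already present; 5 new (0, 0, 1, 1, 0)
  "00110110111" → prefix "00110" already present; 6 new (1, 1, 0, 1, 1, 1)
  "00111011" → prefix "0011101" already present; 1 new (1)
  "001110110" → prefix "00111011" already present; 1 new (0)
  "0010000" → prefix "0010000" already present; 0 new (none)
  "11111" → prefix "11111" already present; 0 new (none)
  "00110001" → prefix "00110" already present; 3 new (0, 0, 1)
  "0010000110" → prefix "0010000" already present; 3 new (1, 1, 0)
  "111101101" → prefix "11110" already present; 4 new (1, 1, 0, 1)
  "1111100" → prefix "11111" already present; 2 new (0, 0)
Total nodes = 7 + 11 + 5 + 6 + 1 + 5 + 6 + 1 + 1 + 0 + 0 + 3 + 3 + 4 + 2 = 55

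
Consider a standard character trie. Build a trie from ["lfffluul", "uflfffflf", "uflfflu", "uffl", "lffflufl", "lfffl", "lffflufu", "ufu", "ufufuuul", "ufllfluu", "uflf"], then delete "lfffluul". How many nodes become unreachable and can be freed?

2

A node on "lfffluul"'s path can go only if nothing else ends at it or branches off below it.
The suffix "ul" (2 nodes) is used only by "lfffluul"; the node for "lffflu" still has the child "f", so pruning stops there.
Nodes removed: 2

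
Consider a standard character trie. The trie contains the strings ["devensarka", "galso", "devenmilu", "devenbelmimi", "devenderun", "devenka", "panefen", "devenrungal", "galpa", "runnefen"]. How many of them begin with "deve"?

Filter for entries beginning with "deve":
Words under "deve": devenbelmimi, devenderun, devenka, devenmilu, devenrungal, devensarka
Count: 6

6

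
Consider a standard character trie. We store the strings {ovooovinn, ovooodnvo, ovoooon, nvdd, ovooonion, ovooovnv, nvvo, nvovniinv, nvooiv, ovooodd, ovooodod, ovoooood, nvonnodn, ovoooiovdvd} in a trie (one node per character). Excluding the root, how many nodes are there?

Count nodes per top-level branch (shared prefixes stored once):
  'n'-branch (nvdd, nvonnodn, nvooiv, nvovniinv, nvvo): 21 nodes
  'o'-branch (ovooodd, ovooodnvo, ovooodod, ovoooiovdvd, ovooonion, ovoooon, ovoooood, ovooovinn, ovooovnv): 32 nodes
Sum: 53

53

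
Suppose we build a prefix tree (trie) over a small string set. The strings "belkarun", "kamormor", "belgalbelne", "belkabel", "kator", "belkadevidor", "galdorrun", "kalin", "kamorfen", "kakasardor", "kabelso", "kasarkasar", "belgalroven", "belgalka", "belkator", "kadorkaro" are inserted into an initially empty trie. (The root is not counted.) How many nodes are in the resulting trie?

Count nodes per top-level branch (shared prefixes stored once):
  'b'-branch (belgalbelne, belgalka, belgalroven, belkabel, belkadevidor, belkarun, belkator): 36 nodes
  'g'-branch (galdorrun): 9 nodes
  'k'-branch (kabelso, kadorkaro, kakasardor, kalin, kamorfen, kamormor, kasarkasar, kator): 45 nodes
Sum: 90

90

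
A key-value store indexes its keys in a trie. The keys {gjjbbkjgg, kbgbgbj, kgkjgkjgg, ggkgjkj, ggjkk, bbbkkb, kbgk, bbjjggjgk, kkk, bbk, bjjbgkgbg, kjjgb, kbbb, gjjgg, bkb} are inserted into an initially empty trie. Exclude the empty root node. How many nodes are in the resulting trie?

Trace insertions, counting only characters that open a new branch:
  "gjjbbkjgg" → 9 new (g, j, j, b, b, k, j, g, g)
  "kbgbgbj" → 7 new (k, b, g, b, g, b, j)
  "kgkjgkjgg" → prefix "k" already present; 8 new (g, k, j, g, k, j, g, g)
  "ggkgjkj" → prefix "g" already present; 6 new (g, k, g, j, k, j)
  "ggjkk" → prefix "gg" already present; 3 new (j, k, k)
  "bbbkkb" → 6 new (b, b, b, k, k, b)
  "kbgk" → prefix "kbg" already present; 1 new (k)
  "bbjjggjgk" → prefix "bb" already present; 7 new (j, j, g, g, j, g, k)
  "kkk" → prefix "k" already present; 2 new (k, k)
  "bbk" → prefix "bb" already present; 1 new (k)
  "bjjbgkgbg" → prefix "b" already present; 8 new (j, j, b, g, k, g, b, g)
  "kjjgb" → prefix "k" already present; 4 new (j, j, g, b)
  "kbbb" → prefix "kb" already present; 2 new (b, b)
  "gjjgg" → prefix "gjj" already present; 2 new (g, g)
  "bkb" → prefix "b" already present; 2 new (k, b)
Total nodes = 9 + 7 + 8 + 6 + 3 + 6 + 1 + 7 + 2 + 1 + 8 + 4 + 2 + 2 + 2 = 68

68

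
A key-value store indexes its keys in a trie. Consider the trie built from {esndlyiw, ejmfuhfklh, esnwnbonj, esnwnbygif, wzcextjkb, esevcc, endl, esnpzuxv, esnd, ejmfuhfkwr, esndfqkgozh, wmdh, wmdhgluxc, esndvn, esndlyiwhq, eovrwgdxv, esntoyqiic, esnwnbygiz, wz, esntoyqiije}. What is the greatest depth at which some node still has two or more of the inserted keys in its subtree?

Look for the deepest trie node that still has at least two words in its subtree.
e.g. "esntoyqiic" and "esntoyqiije" share the prefix "esntoyqii" of length 9; no pair shares a longer one.
Longest shared-prefix length: 9

9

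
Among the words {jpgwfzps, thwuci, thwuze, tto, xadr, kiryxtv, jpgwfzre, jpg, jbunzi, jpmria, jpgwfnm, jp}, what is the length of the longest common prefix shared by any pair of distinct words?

6

Look for the deepest trie node that still has at least two words in its subtree.
e.g. "jpgwfzps" and "jpgwfzre" share the prefix "jpgwfz" of length 6; no pair shares a longer one.
Longest shared-prefix length: 6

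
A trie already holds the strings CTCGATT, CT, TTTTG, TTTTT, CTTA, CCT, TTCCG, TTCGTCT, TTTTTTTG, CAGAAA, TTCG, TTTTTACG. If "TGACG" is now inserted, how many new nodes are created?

4

"T" is already a path in the trie; the remaining "GACG" must be added.
Each of the 4 remaining characters creates one node.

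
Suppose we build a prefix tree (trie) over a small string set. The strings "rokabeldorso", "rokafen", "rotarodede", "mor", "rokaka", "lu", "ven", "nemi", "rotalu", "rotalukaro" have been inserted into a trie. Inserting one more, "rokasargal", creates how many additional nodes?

Walking "rokasargal" from the root, the first 4 characters ("roka") follow existing edges; "s" is the first miss.
Each of the 6 remaining characters creates one node.

6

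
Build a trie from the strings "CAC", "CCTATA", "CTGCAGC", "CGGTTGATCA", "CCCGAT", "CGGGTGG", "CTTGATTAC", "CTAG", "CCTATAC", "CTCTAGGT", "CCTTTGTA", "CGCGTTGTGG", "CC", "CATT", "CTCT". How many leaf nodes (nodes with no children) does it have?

Leaves are exactly the stored words that no other stored word extends.
Those words: "CAC", "CATT", "CCCGAT", "CCTATAC", "CCTTTGTA", "CGCGTTGTGG", "CGGGTGG", "CGGTTGATCA", "CTAG", "CTCTAGGT", "CTGCAGC", "CTTGATTAC"
Leaf count: 12

12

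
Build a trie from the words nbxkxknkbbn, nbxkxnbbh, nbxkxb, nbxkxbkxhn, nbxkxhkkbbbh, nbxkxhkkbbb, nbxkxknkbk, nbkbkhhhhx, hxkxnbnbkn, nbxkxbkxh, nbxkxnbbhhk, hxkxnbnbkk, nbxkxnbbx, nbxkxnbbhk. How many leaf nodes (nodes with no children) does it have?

10

Leaves are exactly the stored words that no other stored word extends.
Those words: "hxkxnbnbkk", "hxkxnbnbkn", "nbkbkhhhhx", "nbxkxbkxhn", "nbxkxhkkbbbh", "nbxkxknkbbn", "nbxkxknkbk", "nbxkxnbbhhk", "nbxkxnbbhk", "nbxkxnbbx"
Leaf count: 10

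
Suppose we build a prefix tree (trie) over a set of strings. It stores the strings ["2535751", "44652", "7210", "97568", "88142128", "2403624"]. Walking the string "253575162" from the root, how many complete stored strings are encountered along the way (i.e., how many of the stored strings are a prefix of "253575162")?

Check each prefix of "253575162" against the stored set — each match is an end-marker on the path.
Prefixes of the query that are stored words: "2535751"
Count: 1

1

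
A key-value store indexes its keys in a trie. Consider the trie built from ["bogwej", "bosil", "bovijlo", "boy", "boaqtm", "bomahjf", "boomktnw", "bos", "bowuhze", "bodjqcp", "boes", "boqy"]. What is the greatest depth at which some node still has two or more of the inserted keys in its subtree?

Look for the deepest trie node that still has at least two words in its subtree.
e.g. "bos" and "bosil" share the prefix "bos" of length 3; no pair shares a longer one.
Longest shared-prefix length: 3

3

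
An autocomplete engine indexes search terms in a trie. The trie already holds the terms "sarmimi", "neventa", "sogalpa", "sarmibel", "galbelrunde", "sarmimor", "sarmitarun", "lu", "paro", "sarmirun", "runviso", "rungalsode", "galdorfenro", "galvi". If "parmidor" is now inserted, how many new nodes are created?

5

The longest prefix of "parmidor" already in the trie is "par" (length 3).
So 8 − 3 = 5 new nodes.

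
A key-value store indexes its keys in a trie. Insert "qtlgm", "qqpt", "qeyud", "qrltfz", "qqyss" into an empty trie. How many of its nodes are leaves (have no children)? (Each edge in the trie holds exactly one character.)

A leaf is a node with no children — equivalently, the end of a word that is not a proper prefix of any other stored word.
Those words: "qeyud", "qqpt", "qqyss", "qrltfz", "qtlgm"
Leaf count: 5

5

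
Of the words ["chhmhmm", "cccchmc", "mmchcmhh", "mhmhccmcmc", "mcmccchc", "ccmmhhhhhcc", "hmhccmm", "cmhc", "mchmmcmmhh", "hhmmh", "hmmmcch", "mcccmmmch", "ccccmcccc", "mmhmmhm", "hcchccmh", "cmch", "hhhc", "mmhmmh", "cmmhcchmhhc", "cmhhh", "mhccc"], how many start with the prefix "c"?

8

Traverse to the node for "c", then collect every word in that subtree.
Matches: "cccchmc", "ccccmcccc", "ccmmhhhhhcc", "chhmhmm", "cmch", "cmhc", "cmhhh", "cmmhcchmhhc"
Count: 8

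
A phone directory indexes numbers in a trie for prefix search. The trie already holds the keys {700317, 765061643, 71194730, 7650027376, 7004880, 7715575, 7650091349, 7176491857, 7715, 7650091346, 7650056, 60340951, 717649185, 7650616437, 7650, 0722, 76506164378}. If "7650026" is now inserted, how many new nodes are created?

The longest prefix of "7650026" already in the trie is "765002" (length 6).
Each of the 1 remaining characters creates one node.

1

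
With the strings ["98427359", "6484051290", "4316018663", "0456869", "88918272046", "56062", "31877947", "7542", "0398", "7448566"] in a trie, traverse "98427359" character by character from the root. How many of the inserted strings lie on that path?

1

Check each prefix of "98427359" against the stored set — each match is an end-marker on the path.
Prefixes of the query that are stored words: "98427359"
Count: 1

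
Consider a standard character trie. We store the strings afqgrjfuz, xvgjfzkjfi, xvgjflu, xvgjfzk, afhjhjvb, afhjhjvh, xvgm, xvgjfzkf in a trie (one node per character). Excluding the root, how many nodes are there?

30

Trie structure (* marks end of a word):
(root)
├─ a
│  └─ f
│     ├─ h
│     │  └─ j
│     │     └─ h
│     │        └─ j
│     │           └─ v
│     │              ├─ b *
│     │              └─ h *
│     └─ q
│        └─ g
│           └─ r
│              └─ j
│                 └─ f
│                    └─ u
│                       └─ z *
└─ x
   └─ v
      └─ g
         ├─ j
         │  └─ f
         │     ├─ l
         │     │  └─ u *
         │     └─ z
         │        └─ k *
         │           ├─ f *
         │           └─ j
         │              └─ f
         │                 └─ i *
         └─ m *
Counting every labelled node above: 30.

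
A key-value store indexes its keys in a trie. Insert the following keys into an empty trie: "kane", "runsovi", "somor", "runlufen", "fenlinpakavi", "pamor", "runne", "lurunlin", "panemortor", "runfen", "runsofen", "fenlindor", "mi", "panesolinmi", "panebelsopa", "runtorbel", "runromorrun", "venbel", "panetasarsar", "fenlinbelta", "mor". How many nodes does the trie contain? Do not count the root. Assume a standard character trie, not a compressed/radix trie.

For each word, the new-node count is its length minus the longest prefix already in the trie:
  "kane" → 4 new (k, a, n, e)
  "runsovi" → 7 new (r, u, n, s, o, v, i)
  "somor" → 5 new (s, o, m, o, r)
  "runlufen" → prefix "run" already present; 5 new (l, u, f, e, n)
  "fenlinpakavi" → 12 new (f, e, n, l, i, n, p, a, k, a, v, i)
  "pamor" → 5 new (p, a, m, o, r)
  "runne" → prefix "run" already present; 2 new (n, e)
  "lurunlin" → 8 new (l, u, r, u, n, l, i, n)
  "panemortor" → prefix "pa" already present; 8 new (n, e, m, o, r, t, o, r)
  "runfen" → prefix "run" already present; 3 new (f, e, n)
  "runsofen" → prefix "runso" already present; 3 new (f, e, n)
  "fenlindor" → prefix "fenlin" already present; 3 new (d, o, r)
  "mi" → 2 new (m, i)
  "panesolinmi" → prefix "pane" already present; 7 new (s, o, l, i, n, m, i)
  "panebelsopa" → prefix "pane" already present; 7 new (b, e, l, s, o, p, a)
  "runtorbel" → prefix "run" already present; 6 new (t, o, r, b, e, l)
  "runromorrun" → prefix "run" already present; 8 new (r, o, m, o, r, r, u, n)
  "venbel" → 6 new (v, e, n, b, e, l)
  "panetasarsar" → prefix "pane" already present; 8 new (t, a, s, a, r, s, a, r)
  "fenlinbelta" → prefix "fenlin" already present; 5 new (b, e, l, t, a)
  "mor" → prefix "m" already present; 2 new (o, r)
Total nodes = 4 + 7 + 5 + 5 + 12 + 5 + 2 + 8 + 8 + 3 + 3 + 3 + 2 + 7 + 7 + 6 + 8 + 6 + 8 + 5 + 2 = 116

116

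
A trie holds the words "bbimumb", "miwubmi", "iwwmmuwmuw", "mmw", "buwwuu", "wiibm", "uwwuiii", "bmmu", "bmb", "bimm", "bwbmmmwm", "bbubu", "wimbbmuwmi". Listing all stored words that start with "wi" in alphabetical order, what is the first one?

wiibm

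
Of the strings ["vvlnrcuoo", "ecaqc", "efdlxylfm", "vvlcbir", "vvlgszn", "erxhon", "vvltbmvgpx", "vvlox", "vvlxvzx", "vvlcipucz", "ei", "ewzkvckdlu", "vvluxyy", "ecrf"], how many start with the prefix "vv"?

8

Walk to "vv"; the words in its subtree are exactly those with that prefix.
Words under "vv": vvlcbir, vvlcipucz, vvlgszn, vvlnrcuoo, vvlox, vvltbmvgpx, vvluxyy, vvlxvzx
Count: 8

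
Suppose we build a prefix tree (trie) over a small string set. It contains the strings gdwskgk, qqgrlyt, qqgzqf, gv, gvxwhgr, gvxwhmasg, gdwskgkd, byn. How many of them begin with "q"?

2

Filter for entries beginning with "q":
Words under "q": qqgrlyt, qqgzqf
Count: 2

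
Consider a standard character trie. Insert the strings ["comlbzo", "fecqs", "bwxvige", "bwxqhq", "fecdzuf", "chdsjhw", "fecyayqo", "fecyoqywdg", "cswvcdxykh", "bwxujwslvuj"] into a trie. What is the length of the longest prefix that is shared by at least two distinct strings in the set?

4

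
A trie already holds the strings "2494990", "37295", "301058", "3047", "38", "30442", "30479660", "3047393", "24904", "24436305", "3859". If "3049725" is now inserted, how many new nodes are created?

4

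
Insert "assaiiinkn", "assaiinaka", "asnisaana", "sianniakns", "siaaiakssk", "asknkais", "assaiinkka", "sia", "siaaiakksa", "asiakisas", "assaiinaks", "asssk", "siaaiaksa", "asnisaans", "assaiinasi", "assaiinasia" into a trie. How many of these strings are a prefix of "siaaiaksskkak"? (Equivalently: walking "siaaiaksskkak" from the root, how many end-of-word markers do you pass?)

Check each prefix of "siaaiaksskkak" against the stored set — each match is an end-marker on the path.
Prefixes of the query that are stored words: "sia", "siaaiakssk"
Count: 2

2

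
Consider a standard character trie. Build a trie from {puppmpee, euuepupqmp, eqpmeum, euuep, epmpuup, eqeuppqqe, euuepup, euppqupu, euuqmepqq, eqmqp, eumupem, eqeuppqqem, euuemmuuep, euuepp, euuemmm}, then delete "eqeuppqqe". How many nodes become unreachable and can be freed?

0

Walk "eqeuppqqe" from the leaf back toward the root, removing each node that no remaining word uses.
Every node on "eqeuppqqe" is still needed (e.g. by "eqeuppqqem"), so nothing is freed.
Nodes removed: 0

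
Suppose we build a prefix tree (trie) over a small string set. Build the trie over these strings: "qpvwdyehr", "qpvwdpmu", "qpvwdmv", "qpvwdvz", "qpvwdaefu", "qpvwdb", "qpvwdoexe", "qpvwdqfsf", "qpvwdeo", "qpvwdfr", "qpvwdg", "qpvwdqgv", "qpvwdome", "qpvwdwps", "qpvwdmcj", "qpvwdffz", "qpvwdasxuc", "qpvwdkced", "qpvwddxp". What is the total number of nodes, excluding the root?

Insert word by word; a character creates a node only if that edge doesn't already exist:
  "qpvwdyehr" → 9 new (q, p, v, w, d, y, e, h, r)
  "qpvwdpmu" → prefix "qpvwd" already present; 3 new (p, m, u)
  "qpvwdmv" → prefix "qpvwd" already present; 2 new (m, v)
  "qpvwdvz" → prefix "qpvwd" already present; 2 new (v, z)
  "qpvwdaefu" → prefix "qpvwd" already present; 4 new (a, e, f, u)
  "qpvwdb" → prefix "qpvwd" already present; 1 new (b)
  "qpvwdoexe" → prefix "qpvwd" already present; 4 new (o, e, x, e)
  "qpvwdqfsf" → prefix "qpvwd" already present; 4 new (q, f, s, f)
  "qpvwdeo" → prefix "qpvwd" already present; 2 new (e, o)
  "qpvwdfr" → prefix "qpvwd" already present; 2 new (f, r)
  "qpvwdg" → prefix "qpvwd" already present; 1 new (g)
  "qpvwdqgv" → prefix "qpvwdq" already present; 2 new (g, v)
  "qpvwdome" → prefix "qpvwdo" already present; 2 new (m, e)
  "qpvwdwps" → prefix "qpvwd" already present; 3 new (w, p, s)
  "qpvwdmcj" → prefix "qpvwdm" already present; 2 new (c, j)
  "qpvwdffz" → prefix "qpvwdf" already present; 2 new (f, z)
  "qpvwdasxuc" → prefix "qpvwda" already present; 4 new (s, x, u, c)
  "qpvwdkced" → prefix "qpvwd" already present; 4 new (k, c, e, d)
  "qpvwddxp" → prefix "qpvwd" already present; 3 new (d, x, p)
Total nodes = 9 + 3 + 2 + 2 + 4 + 1 + 4 + 4 + 2 + 2 + 1 + 2 + 2 + 3 + 2 + 2 + 4 + 4 + 3 = 56

56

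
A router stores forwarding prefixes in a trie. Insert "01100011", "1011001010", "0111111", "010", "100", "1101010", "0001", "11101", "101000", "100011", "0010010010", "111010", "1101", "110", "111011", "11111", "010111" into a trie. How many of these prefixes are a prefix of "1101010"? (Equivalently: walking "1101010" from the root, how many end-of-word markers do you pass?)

Traverse "1101010" character by character; count nodes along the way that are marked as word ends.
Prefixes of the query that are stored words: "110", "1101", "1101010"
Count: 3

3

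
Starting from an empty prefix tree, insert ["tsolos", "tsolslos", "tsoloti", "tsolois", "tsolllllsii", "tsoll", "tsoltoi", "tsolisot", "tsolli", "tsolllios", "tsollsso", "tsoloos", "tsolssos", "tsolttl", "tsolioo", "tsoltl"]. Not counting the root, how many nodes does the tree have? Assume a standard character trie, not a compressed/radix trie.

For each word, the new-node count is its length minus the longest prefix already in the trie:
  "tsolos" → 6 new (t, s, o, l, o, s)
  "tsolslos" → prefix "tsol" already present; 4 new (s, l, o, s)
  "tsoloti" → prefix "tsolo" already present; 2 new (t, i)
  "tsolois" → prefix "tsolo" already present; 2 new (i, s)
  "tsolllllsii" → prefix "tsol" already present; 7 new (l, l, l, l, s, i, i)
  "tsoll" → prefix "tsoll" already present; 0 new (none)
  "tsoltoi" → prefix "tsol" already present; 3 new (t, o, i)
  "tsolisot" → prefix "tsol" already present; 4 new (i, s, o, t)
  "tsolli" → prefix "tsoll" already present; 1 new (i)
  "tsolllios" → prefix "tsolll" already present; 3 new (i, o, s)
  "tsollsso" → prefix "tsoll" already present; 3 new (s, s, o)
  "tsoloos" → prefix "tsolo" already present; 2 new (o, s)
  "tsolssos" → prefix "tsols" already present; 3 new (s, o, s)
  "tsolttl" → prefix "tsolt" already present; 2 new (t, l)
  "tsolioo" → prefix "tsoli" already present; 2 new (o, o)
  "tsoltl" → prefix "tsolt" already present; 1 new (l)
Total nodes = 6 + 4 + 2 + 2 + 7 + 0 + 3 + 4 + 1 + 3 + 3 + 2 + 3 + 2 + 2 + 1 = 45

45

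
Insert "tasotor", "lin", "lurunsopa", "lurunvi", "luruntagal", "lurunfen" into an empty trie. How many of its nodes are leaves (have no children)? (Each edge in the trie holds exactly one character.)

A leaf is a node with no children — equivalently, the end of a word that is not a proper prefix of any other stored word.
Those words: "lin", "lurunfen", "lurunsopa", "luruntagal", "lurunvi", "tasotor"
Leaf count: 6

6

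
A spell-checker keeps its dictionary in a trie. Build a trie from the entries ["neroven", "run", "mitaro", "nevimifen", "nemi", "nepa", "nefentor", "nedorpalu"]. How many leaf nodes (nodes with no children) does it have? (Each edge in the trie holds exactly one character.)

A leaf is a node with no children — equivalently, the end of a word that is not a proper prefix of any other stored word.
Those words: "mitaro", "nedorpalu", "nefentor", "nemi", "nepa", "neroven", "nevimifen", "run"
Leaf count: 8

8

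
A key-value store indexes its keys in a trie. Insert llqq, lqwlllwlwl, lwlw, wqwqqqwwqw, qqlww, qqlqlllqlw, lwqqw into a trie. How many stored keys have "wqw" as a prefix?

1

Walk to "wqw"; the words in its subtree are exactly those with that prefix.
Matches: "wqwqqqwwqw"
Count: 1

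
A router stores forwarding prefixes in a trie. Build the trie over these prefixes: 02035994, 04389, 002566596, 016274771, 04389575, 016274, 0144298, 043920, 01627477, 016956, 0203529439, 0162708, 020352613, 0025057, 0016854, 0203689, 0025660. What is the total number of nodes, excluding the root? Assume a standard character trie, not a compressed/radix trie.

For each word, the new-node count is its length minus the longest prefix already in the trie:
  "02035994" → 8 new (0, 2, 0, 3, 5, 9, 9, 4)
  "04389" → prefix "0" already present; 4 new (4, 3, 8, 9)
  "002566596" → prefix "0" already present; 8 new (0, 2, 5, 6, 6, 5, 9, 6)
  "016274771" → prefix "0" already present; 8 new (1, 6, 2, 7, 4, 7, 7, 1)
  "04389575" → prefix "04389" already present; 3 new (5, 7, 5)
  "016274" → prefix "016274" already present; 0 new (none)
  "0144298" → prefix "01" already present; 5 new (4, 4, 2, 9, 8)
  "043920" → prefix "043" already present; 3 new (9, 2, 0)
  "01627477" → prefix "01627477" already present; 0 new (none)
  "016956" → prefix "016" already present; 3 new (9, 5, 6)
  "0203529439" → prefix "02035" already present; 5 new (2, 9, 4, 3, 9)
  "0162708" → prefix "01627" already present; 2 new (0, 8)
  "020352613" → prefix "020352" already present; 3 new (6, 1, 3)
  "0025057" → prefix "0025" already present; 3 new (0, 5, 7)
  "0016854" → prefix "00" already present; 5 new (1, 6, 8, 5, 4)
  "0203689" → prefix "0203" already present; 3 new (6, 8, 9)
  "0025660" → prefix "002566" already present; 1 new (0)
Total nodes = 8 + 4 + 8 + 8 + 3 + 0 + 5 + 3 + 0 + 3 + 5 + 2 + 3 + 3 + 5 + 3 + 1 = 64

64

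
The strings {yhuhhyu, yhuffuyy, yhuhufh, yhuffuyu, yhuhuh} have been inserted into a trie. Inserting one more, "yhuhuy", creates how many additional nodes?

1

"yhuhu" is already a path in the trie; the remaining "y" must be added.
New nodes needed: |"yhuhuy"| − 5 = 6 − 5 = 1.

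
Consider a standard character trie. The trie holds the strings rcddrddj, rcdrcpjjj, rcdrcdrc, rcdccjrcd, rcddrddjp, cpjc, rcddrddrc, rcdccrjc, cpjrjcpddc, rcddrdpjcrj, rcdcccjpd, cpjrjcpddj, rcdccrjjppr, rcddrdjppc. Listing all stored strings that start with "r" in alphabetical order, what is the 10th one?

Words with prefix "r", in lexicographic order: "rcdcccjpd", "rcdccjrcd", "rcdccrjc", "rcdccrjjppr", "rcddrddj", "rcddrddjp", "rcddrddrc", "rcddrdjppc", "rcddrdpjcrj", "rcdrcdrc", "rcdrcpjjj"
Position 10: rcdrcdrc

rcdrcdrc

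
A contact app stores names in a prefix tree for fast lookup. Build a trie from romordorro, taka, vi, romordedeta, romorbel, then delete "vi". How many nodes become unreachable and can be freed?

Walk "vi" from the leaf back toward the root, removing each node that no remaining word uses.
No other word shares any prefix with "vi", so all 2 of its nodes go.
Nodes removed: 2

2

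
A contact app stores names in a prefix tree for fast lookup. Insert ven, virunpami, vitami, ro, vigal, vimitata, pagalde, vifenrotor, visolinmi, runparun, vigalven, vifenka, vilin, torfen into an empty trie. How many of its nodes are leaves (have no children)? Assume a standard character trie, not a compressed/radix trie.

Leaves are exactly the stored words that no other stored word extends.
Those words: "pagalde", "ro", "runparun", "torfen", "ven", "vifenka", "vifenrotor", "vigalven", "vilin", "vimitata", "virunpami", "visolinmi", "vitami"
Leaf count: 13

13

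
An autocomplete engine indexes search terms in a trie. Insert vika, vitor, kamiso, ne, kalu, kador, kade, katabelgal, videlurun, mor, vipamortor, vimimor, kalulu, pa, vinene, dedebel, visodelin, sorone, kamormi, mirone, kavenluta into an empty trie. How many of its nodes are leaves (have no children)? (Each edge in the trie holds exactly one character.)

Leaves are exactly the stored words that no other stored word extends.
Those words: "dedebel", "kade", "kador", "kalulu", "kamiso", "kamormi", "katabelgal", "kavenluta", "mirone", "mor", "ne", "pa", "sorone", "videlurun", "vika", "vimimor", "vinene", "vipamortor", "visodelin", "vitor"
Leaf count: 20

20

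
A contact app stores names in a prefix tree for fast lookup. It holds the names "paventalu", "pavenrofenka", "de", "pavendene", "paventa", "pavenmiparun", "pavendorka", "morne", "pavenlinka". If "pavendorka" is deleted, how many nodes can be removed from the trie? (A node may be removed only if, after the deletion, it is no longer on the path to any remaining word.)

Walk "pavendorka" from the leaf back toward the root, removing each node that no remaining word uses.
The suffix "orka" (4 nodes) is used only by "pavendorka"; the node for "pavend" still has the child "e", so pruning stops there.
Nodes removed: 4

4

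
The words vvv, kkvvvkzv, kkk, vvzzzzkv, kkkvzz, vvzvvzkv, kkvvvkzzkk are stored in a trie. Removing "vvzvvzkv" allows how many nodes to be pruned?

5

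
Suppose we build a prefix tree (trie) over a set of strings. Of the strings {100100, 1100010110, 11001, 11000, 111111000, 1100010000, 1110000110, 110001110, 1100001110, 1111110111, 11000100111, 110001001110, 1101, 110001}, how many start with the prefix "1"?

Walk to "1"; the words in its subtree are exactly those with that prefix.
Words under "1": 100100, 11000, 1100001110, 110001, 1100010000, 11000100111, 110001001110, 1100010110, 110001110, 11001, 1101, 1110000110, 111111000, 1111110111
Count: 14

14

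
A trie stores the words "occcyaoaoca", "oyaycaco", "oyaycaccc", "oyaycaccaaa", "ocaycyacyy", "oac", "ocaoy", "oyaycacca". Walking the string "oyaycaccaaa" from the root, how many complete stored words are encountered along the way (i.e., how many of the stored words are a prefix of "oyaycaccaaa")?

Traverse "oyaycaccaaa" character by character; count nodes along the way that are marked as word ends.
Prefixes of the query that are stored words: "oyaycacca", "oyaycaccaaa"
Count: 2

2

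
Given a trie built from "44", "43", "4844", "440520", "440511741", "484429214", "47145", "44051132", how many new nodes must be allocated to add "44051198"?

The longest prefix of "44051198" already in the trie is "440511" (length 6).
So 8 − 6 = 2 new nodes.

2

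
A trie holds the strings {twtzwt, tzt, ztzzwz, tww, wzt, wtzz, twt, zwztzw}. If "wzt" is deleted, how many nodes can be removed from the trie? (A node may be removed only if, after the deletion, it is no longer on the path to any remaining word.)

2

Walk "wzt" from the leaf back toward the root, removing each node that no remaining word uses.
The suffix "zt" (2 nodes) is used only by "wzt"; the node for "w" still has the child "t", so pruning stops there.
Nodes removed: 2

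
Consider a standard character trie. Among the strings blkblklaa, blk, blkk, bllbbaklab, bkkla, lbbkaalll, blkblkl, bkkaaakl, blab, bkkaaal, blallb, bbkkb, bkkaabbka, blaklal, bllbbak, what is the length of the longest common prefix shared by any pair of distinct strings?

7

Look for the deepest trie node that still has at least two words in its subtree.
"blkblkl" and "blkblklaa" agree on "blkblkl" (7 characters) before diverging; nothing deeper is shared.
Longest shared-prefix length: 7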